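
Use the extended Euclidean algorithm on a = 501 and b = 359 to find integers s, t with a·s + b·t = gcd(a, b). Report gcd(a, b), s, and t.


Euclidean algorithm on (501, 359) — divide until remainder is 0:
  501 = 1 · 359 + 142
  359 = 2 · 142 + 75
  142 = 1 · 75 + 67
  75 = 1 · 67 + 8
  67 = 8 · 8 + 3
  8 = 2 · 3 + 2
  3 = 1 · 2 + 1
  2 = 2 · 1 + 0
gcd(501, 359) = 1.
Track Bezout coefficients alongside the remainders: start with r₀ = 501 = a·1 + b·0 (s = 1, t = 0) and r₁ = 359 = a·0 + b·1 (s = 0, t = 1); each new remainder r_{k+1} = r_{k-1} − q_k·r_k inherits s_{k+1} = s_{k-1} − q_k·s_k, t_{k+1} = t_{k-1} − q_k·t_k, so r_k = a·s_k + b·t_k at every step:
  q = 1: r = 142, s = 1 − 1·0 = 1, t = 0 − 1·1 = -1  (check: 501·1 + 359·(-1) = 142)
  q = 2: r = 75, s = 0 − 2·1 = -2, t = 1 − 2·(-1) = 3  (check: 501·(-2) + 359·3 = 75)
  q = 1: r = 67, s = 1 − 1·(-2) = 3, t = -1 − 1·3 = -4  (check: 501·3 + 359·(-4) = 67)
  q = 1: r = 8, s = -2 − 1·3 = -5, t = 3 − 1·(-4) = 7  (check: 501·(-5) + 359·7 = 8)
  q = 8: r = 3, s = 3 − 8·(-5) = 43, t = -4 − 8·7 = -60  (check: 501·43 + 359·(-60) = 3)
  q = 2: r = 2, s = -5 − 2·43 = -91, t = 7 − 2·(-60) = 127  (check: 501·(-91) + 359·127 = 2)
  q = 1: r = 1, s = 43 − 1·(-91) = 134, t = -60 − 1·127 = -187  (check: 501·134 + 359·(-187) = 1)
The row with r = 1 (the gcd) gives the Bezout coefficients s = 134, t = -187.
Result: 501 · (134) + 359 · (-187) = 1.

gcd(501, 359) = 1; s = 134, t = -187 (check: 501·134 + 359·(-187) = 1).


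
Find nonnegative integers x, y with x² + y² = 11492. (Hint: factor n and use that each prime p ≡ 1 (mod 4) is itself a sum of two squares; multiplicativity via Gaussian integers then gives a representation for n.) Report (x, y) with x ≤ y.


Step 1: Factor n = 11492 = 2^2 · 13^2 · 17.
Step 2: Check the mod-4 condition on each prime factor: 2 = 2 (special); 13 ≡ 1 (mod 4), exponent 2; 17 ≡ 1 (mod 4), exponent 1.
All primes ≡ 3 (mod 4) appear to even exponent (or don't appear), so by the two-squares theorem n IS expressible as a sum of two squares.
Step 3: Build a representation. Group n = k² · m with k = 2 and m = 13 · 13 · 17 = 2873 (a product of primes ≡ 1 (mod 4)); a representation of m scales to one of n via (k·x)² + (k·y)² = k²(x² + y²). Each prime p ≡ 1 (mod 4) is itself a sum of two squares; find a² by testing p − a² for a perfect square:
  13: 13 − 1² = 12, 13 − 2² = 9 = 3² ⇒ 13 = 2² + 3².
  17: 17 − 1² = 16 = 4² ⇒ 17 = 1² + 4².
  Combine using the Brahmagupta–Fibonacci identity (a² + b²)(c² + d²) = (ac − bd)² + (ad + bc)² = (ac + bd)² + (ad − bc)²:
  13 · 13 = 169: from (2² + 3²)(2² + 3²), take (2·2 − 3·3, 2·3 + 3·2) = (4 − 9, 6 + 6) = (-5, 12); dropping signs (only squares matter) gives (5, 12); check 5² + 12² = 25 + 144 = 169 ✓.
  169 · 17 = 2873: from (5² + 12²)(1² + 4²), take (5·1 − 12·4, 5·4 + 12·1) = (5 − 48, 20 + 12) = (-43, 32); dropping signs (only squares matter) gives (43, 32); check 43² + 32² = 1849 + 1024 = 2873 ✓.
  Scale by k = 2: (2·43, 2·32) = (86, 64).
Step 4: Order so x ≤ y and verify: 64² + 86² = 4096 + 7396 = 11492 = n. ✓

n = 11492 = 64² + 86² (one valid representation with x ≤ y).


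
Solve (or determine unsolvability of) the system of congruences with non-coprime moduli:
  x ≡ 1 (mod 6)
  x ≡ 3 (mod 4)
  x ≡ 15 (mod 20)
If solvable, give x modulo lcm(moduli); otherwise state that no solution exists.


Moduli 6, 4, 20 are not pairwise coprime, so CRT works modulo lcm(m_i) when all pairwise compatibility conditions hold.
Pairwise compatibility: gcd(m_i, m_j) must divide a_i - a_j for every pair.
Merge one congruence at a time:
  Start: x ≡ 1 (mod 6).
  Combine with x ≡ 3 (mod 4): gcd(6, 4) = 2; 3 - 1 = 2, which IS divisible by 2, so compatible.
    Write x = 1 + 6·t and substitute into x ≡ 3 (mod 4): 6·t ≡ 3 − 1 = 2 (mod 4).
    Divide the congruence (and modulus) by g = 2: 3·t ≡ 1 (mod 2).
    Reduce coefficients mod 2: 1·t ≡ 1 (mod 2).
    So t ≡ 1 (mod 2).
    Then x = 1 + 6·1 = 7, valid modulo lcm(6, 4) = 12: x ≡ 7 (mod 12).
  Combine with x ≡ 15 (mod 20): gcd(12, 20) = 4; 15 - 7 = 8, which IS divisible by 4, so compatible.
    Write x = 7 + 12·t and substitute into x ≡ 15 (mod 20): 12·t ≡ 15 − 7 = 8 (mod 20).
    Divide the congruence (and modulus) by g = 4: 3·t ≡ 2 (mod 5).
    The inverse of 3 mod 5 is 2 (since 3·2 = 6 = 1·5 + 1), so t ≡ 2·2 = 4 ≡ 4 (mod 5).
    Then x = 7 + 12·4 = 55, valid modulo lcm(12, 20) = 60: x ≡ 55 (mod 60).
Verify: 55 mod 6 = 1, 55 mod 4 = 3, 55 mod 20 = 15.

x ≡ 55 (mod 60).


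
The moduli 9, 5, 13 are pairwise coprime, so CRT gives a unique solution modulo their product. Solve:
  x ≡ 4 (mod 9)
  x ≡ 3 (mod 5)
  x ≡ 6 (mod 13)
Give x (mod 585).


Moduli 9, 5, 13 are pairwise coprime; by CRT there is a unique solution modulo M = 9 · 5 · 13 = 585.
Solve pairwise, accumulating the modulus:
  Start with x ≡ 4 (mod 9).
  Combine with x ≡ 3 (mod 5): since gcd(9, 5) = 1, we get a unique residue mod 45.
    Write x = 4 + 9·t and substitute into x ≡ 3 (mod 5): 9·t ≡ 3 − 4 = -1 (mod 5).
    Reduce coefficients mod 5: 4·t ≡ 4 (mod 5).
    The inverse of 4 mod 5 is 4 (since 4·4 = 16 = 3·5 + 1), so t ≡ 4·4 = 16 ≡ 1 (mod 5).
    Then x = 4 + 9·1 = 13, valid modulo lcm(9, 5) = 45: x ≡ 13 (mod 45).
  Combine with x ≡ 6 (mod 13): since gcd(45, 13) = 1, we get a unique residue mod 585.
    Write x = 13 + 45·t and substitute into x ≡ 6 (mod 13): 45·t ≡ 6 − 13 = -7 (mod 13).
    Reduce coefficients mod 13: 6·t ≡ 6 (mod 13).
    The inverse of 6 mod 13 is 11 (since 6·11 = 66 = 5·13 + 1), so t ≡ 11·6 = 66 ≡ 1 (mod 13).
    Then x = 13 + 45·1 = 58, valid modulo lcm(45, 13) = 585: x ≡ 58 (mod 585).
Verify: 58 mod 9 = 4 ✓, 58 mod 5 = 3 ✓, 58 mod 13 = 6 ✓.

x ≡ 58 (mod 585).


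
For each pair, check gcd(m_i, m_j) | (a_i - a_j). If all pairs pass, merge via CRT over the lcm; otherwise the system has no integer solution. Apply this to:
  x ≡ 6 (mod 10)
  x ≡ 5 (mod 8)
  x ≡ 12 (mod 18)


Moduli 10, 8, 18 are not pairwise coprime, so CRT works modulo lcm(m_i) when all pairwise compatibility conditions hold.
Pairwise compatibility: gcd(m_i, m_j) must divide a_i - a_j for every pair.
Merge one congruence at a time:
  Start: x ≡ 6 (mod 10).
  Combine with x ≡ 5 (mod 8): gcd(10, 8) = 2, and 5 - 6 = -1 is NOT divisible by 2.
    ⇒ system is inconsistent (no integer solution).

No solution (the system is inconsistent).


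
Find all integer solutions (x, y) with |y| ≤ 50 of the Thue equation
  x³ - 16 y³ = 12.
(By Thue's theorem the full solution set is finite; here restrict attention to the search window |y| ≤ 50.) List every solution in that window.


The equation is x³ - 16y³ = 12. For fixed y, x³ = 16·y³ + 12, so a solution requires the RHS to be a perfect cube.
Strategy: iterate y from -50 to 50, compute RHS = 16·y³ + 12, and check whether it is a (positive or negative) perfect cube.
Check small values of y:
  y = 0: RHS = 12 is not a perfect cube.
  y = 1: RHS = 28 is not a perfect cube.
  y = -1: RHS = -4 is not a perfect cube.
  y = 2: RHS = 140 is not a perfect cube.
  y = -2: RHS = -116 is not a perfect cube.
  y = 3: RHS = 444 is not a perfect cube.
  y = -3: RHS = -420 is not a perfect cube.
Continuing the search up to |y| = 50 finds no solutions either.
No (x, y) in the scanned range satisfies the equation.

No integer solutions with |y| ≤ 50.


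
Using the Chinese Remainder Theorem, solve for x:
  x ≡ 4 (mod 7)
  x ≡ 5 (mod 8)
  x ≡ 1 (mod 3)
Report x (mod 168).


Moduli 7, 8, 3 are pairwise coprime; by CRT there is a unique solution modulo M = 7 · 8 · 3 = 168.
Solve pairwise, accumulating the modulus:
  Start with x ≡ 4 (mod 7).
  Combine with x ≡ 5 (mod 8): since gcd(7, 8) = 1, we get a unique residue mod 56.
    Write x = 4 + 7·t and substitute into x ≡ 5 (mod 8): 7·t ≡ 5 − 4 = 1 (mod 8).
    The inverse of 7 mod 8 is 7 (since 7·7 = 49 = 6·8 + 1), so t ≡ 7·1 = 7 ≡ 7 (mod 8).
    Then x = 4 + 7·7 = 53, valid modulo lcm(7, 8) = 56: x ≡ 53 (mod 56).
  Combine with x ≡ 1 (mod 3): since gcd(56, 3) = 1, we get a unique residue mod 168.
    Write x = 53 + 56·t and substitute into x ≡ 1 (mod 3): 56·t ≡ 1 − 53 = -52 (mod 3).
    Reduce coefficients mod 3: 2·t ≡ 2 (mod 3).
    The inverse of 2 mod 3 is 2 (since 2·2 = 4 = 1·3 + 1), so t ≡ 2·2 = 4 ≡ 1 (mod 3).
    Then x = 53 + 56·1 = 109, valid modulo lcm(56, 3) = 168: x ≡ 109 (mod 168).
Verify: 109 mod 7 = 4 ✓, 109 mod 8 = 5 ✓, 109 mod 3 = 1 ✓.

x ≡ 109 (mod 168).


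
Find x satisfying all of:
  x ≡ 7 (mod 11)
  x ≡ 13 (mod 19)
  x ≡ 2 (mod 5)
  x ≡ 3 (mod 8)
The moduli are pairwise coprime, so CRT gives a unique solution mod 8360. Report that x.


Product of moduli M = 11 · 19 · 5 · 8 = 8360.
Merge one congruence at a time:
  Start: x ≡ 7 (mod 11).
  Combine with x ≡ 13 (mod 19); new modulus lcm = 209.
    Write x = 7 + 11·t and substitute into x ≡ 13 (mod 19): 11·t ≡ 13 − 7 = 6 (mod 19).
    The inverse of 11 mod 19 is 7 (since 11·7 = 77 = 4·19 + 1), so t ≡ 7·6 = 42 ≡ 4 (mod 19).
    Then x = 7 + 11·4 = 51, valid modulo lcm(11, 19) = 209: x ≡ 51 (mod 209).
  Combine with x ≡ 2 (mod 5); new modulus lcm = 1045.
    Write x = 51 + 209·t and substitute into x ≡ 2 (mod 5): 209·t ≡ 2 − 51 = -49 (mod 5).
    Reduce coefficients mod 5: 4·t ≡ 1 (mod 5).
    The inverse of 4 mod 5 is 4 (since 4·4 = 16 = 3·5 + 1), so t ≡ 4·1 = 4 ≡ 4 (mod 5).
    Then x = 51 + 209·4 = 887, valid modulo lcm(209, 5) = 1045: x ≡ 887 (mod 1045).
  Combine with x ≡ 3 (mod 8); new modulus lcm = 8360.
    Write x = 887 + 1045·t and substitute into x ≡ 3 (mod 8): 1045·t ≡ 3 − 887 = -884 (mod 8).
    Reduce coefficients mod 8: 5·t ≡ 4 (mod 8).
    The inverse of 5 mod 8 is 5 (since 5·5 = 25 = 3·8 + 1), so t ≡ 5·4 = 20 ≡ 4 (mod 8).
    Then x = 887 + 1045·4 = 5067, valid modulo lcm(1045, 8) = 8360: x ≡ 5067 (mod 8360).
Verify against each original: 5067 mod 11 = 7, 5067 mod 19 = 13, 5067 mod 5 = 2, 5067 mod 8 = 3.

x ≡ 5067 (mod 8360).


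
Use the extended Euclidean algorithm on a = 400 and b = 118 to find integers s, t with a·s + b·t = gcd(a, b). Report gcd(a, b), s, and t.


Euclidean algorithm on (400, 118) — divide until remainder is 0:
  400 = 3 · 118 + 46
  118 = 2 · 46 + 26
  46 = 1 · 26 + 20
  26 = 1 · 20 + 6
  20 = 3 · 6 + 2
  6 = 3 · 2 + 0
gcd(400, 118) = 2.
Track Bezout coefficients alongside the remainders: start with r₀ = 400 = a·1 + b·0 (s = 1, t = 0) and r₁ = 118 = a·0 + b·1 (s = 0, t = 1); each new remainder r_{k+1} = r_{k-1} − q_k·r_k inherits s_{k+1} = s_{k-1} − q_k·s_k, t_{k+1} = t_{k-1} − q_k·t_k, so r_k = a·s_k + b·t_k at every step:
  q = 3: r = 46, s = 1 − 3·0 = 1, t = 0 − 3·1 = -3  (check: 400·1 + 118·(-3) = 46)
  q = 2: r = 26, s = 0 − 2·1 = -2, t = 1 − 2·(-3) = 7  (check: 400·(-2) + 118·7 = 26)
  q = 1: r = 20, s = 1 − 1·(-2) = 3, t = -3 − 1·7 = -10  (check: 400·3 + 118·(-10) = 20)
  q = 1: r = 6, s = -2 − 1·3 = -5, t = 7 − 1·(-10) = 17  (check: 400·(-5) + 118·17 = 6)
  q = 3: r = 2, s = 3 − 3·(-5) = 18, t = -10 − 3·17 = -61  (check: 400·18 + 118·(-61) = 2)
The row with r = 2 (the gcd) gives the Bezout coefficients s = 18, t = -61.
Result: 400 · (18) + 118 · (-61) = 2.

gcd(400, 118) = 2; s = 18, t = -61 (check: 400·18 + 118·(-61) = 2).


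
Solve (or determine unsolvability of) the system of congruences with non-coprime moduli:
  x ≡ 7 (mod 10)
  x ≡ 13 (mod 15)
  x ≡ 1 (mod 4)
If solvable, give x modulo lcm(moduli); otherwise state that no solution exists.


Moduli 10, 15, 4 are not pairwise coprime, so CRT works modulo lcm(m_i) when all pairwise compatibility conditions hold.
Pairwise compatibility: gcd(m_i, m_j) must divide a_i - a_j for every pair.
Merge one congruence at a time:
  Start: x ≡ 7 (mod 10).
  Combine with x ≡ 13 (mod 15): gcd(10, 15) = 5, and 13 - 7 = 6 is NOT divisible by 5.
    ⇒ system is inconsistent (no integer solution).

No solution (the system is inconsistent).


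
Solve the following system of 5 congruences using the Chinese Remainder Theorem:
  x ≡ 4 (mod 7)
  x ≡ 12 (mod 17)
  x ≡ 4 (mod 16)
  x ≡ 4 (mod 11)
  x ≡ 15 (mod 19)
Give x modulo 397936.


Product of moduli M = 7 · 17 · 16 · 11 · 19 = 397936.
Merge one congruence at a time:
  Start: x ≡ 4 (mod 7).
  Combine with x ≡ 12 (mod 17); new modulus lcm = 119.
    Write x = 4 + 7·t and substitute into x ≡ 12 (mod 17): 7·t ≡ 12 − 4 = 8 (mod 17).
    The inverse of 7 mod 17 is 5 (since 7·5 = 35 = 2·17 + 1), so t ≡ 5·8 = 40 ≡ 6 (mod 17).
    Then x = 4 + 7·6 = 46, valid modulo lcm(7, 17) = 119: x ≡ 46 (mod 119).
  Combine with x ≡ 4 (mod 16); new modulus lcm = 1904.
    Write x = 46 + 119·t and substitute into x ≡ 4 (mod 16): 119·t ≡ 4 − 46 = -42 (mod 16).
    Reduce coefficients mod 16: 7·t ≡ 6 (mod 16).
    The inverse of 7 mod 16 is 7 (since 7·7 = 49 = 3·16 + 1), so t ≡ 7·6 = 42 ≡ 10 (mod 16).
    Then x = 46 + 119·10 = 1236, valid modulo lcm(119, 16) = 1904: x ≡ 1236 (mod 1904).
  Combine with x ≡ 4 (mod 11); new modulus lcm = 20944.
    Write x = 1236 + 1904·t and substitute into x ≡ 4 (mod 11): 1904·t ≡ 4 − 1236 = -1232 (mod 11).
    Reduce coefficients mod 11: 1·t ≡ 0 (mod 11).
    So t ≡ 0 (mod 11).
    Then x = 1236 + 1904·0 = 1236, valid modulo lcm(1904, 11) = 20944: x ≡ 1236 (mod 20944).
  Combine with x ≡ 15 (mod 19); new modulus lcm = 397936.
    Write x = 1236 + 20944·t and substitute into x ≡ 15 (mod 19): 20944·t ≡ 15 − 1236 = -1221 (mod 19).
    Reduce coefficients mod 19: 6·t ≡ 14 (mod 19).
    The inverse of 6 mod 19 is 16 (since 6·16 = 96 = 5·19 + 1), so t ≡ 16·14 = 224 ≡ 15 (mod 19).
    Then x = 1236 + 20944·15 = 315396, valid modulo lcm(20944, 19) = 397936: x ≡ 315396 (mod 397936).
Verify against each original: 315396 mod 7 = 4, 315396 mod 17 = 12, 315396 mod 16 = 4, 315396 mod 11 = 4, 315396 mod 19 = 15.

x ≡ 315396 (mod 397936).


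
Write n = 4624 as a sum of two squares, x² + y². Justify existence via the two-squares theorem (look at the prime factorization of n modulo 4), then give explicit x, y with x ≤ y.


Step 1: Factor n = 4624 = 2^4 · 17^2.
Step 2: Check the mod-4 condition on each prime factor: 2 = 2 (special); 17 ≡ 1 (mod 4), exponent 2.
All primes ≡ 3 (mod 4) appear to even exponent (or don't appear), so by the two-squares theorem n IS expressible as a sum of two squares.
Step 3: Build a representation. Group n = k² · m with k = 4 and m = 17 · 17 = 289 (a product of primes ≡ 1 (mod 4)); a representation of m scales to one of n via (k·x)² + (k·y)² = k²(x² + y²). Each prime p ≡ 1 (mod 4) is itself a sum of two squares; find a² by testing p − a² for a perfect square:
  17: 17 − 1² = 16 = 4² ⇒ 17 = 1² + 4².
  Combine using the Brahmagupta–Fibonacci identity (a² + b²)(c² + d²) = (ac − bd)² + (ad + bc)² = (ac + bd)² + (ad − bc)²:
  17 · 17 = 289: from (1² + 4²)(1² + 4²), take (1·1 − 4·4, 1·4 + 4·1) = (1 − 16, 4 + 4) = (-15, 8); dropping signs (only squares matter) gives (15, 8); check 15² + 8² = 225 + 64 = 289 ✓.
  Scale by k = 4: (4·15, 4·8) = (60, 32).
Step 4: Order so x ≤ y and verify: 32² + 60² = 1024 + 3600 = 4624 = n. ✓

n = 4624 = 32² + 60² (one valid representation with x ≤ y).


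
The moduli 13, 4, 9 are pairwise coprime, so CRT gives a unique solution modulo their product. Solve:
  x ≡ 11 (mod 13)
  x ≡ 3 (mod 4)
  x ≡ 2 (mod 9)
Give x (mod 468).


Moduli 13, 4, 9 are pairwise coprime; by CRT there is a unique solution modulo M = 13 · 4 · 9 = 468.
Solve pairwise, accumulating the modulus:
  Start with x ≡ 11 (mod 13).
  Combine with x ≡ 3 (mod 4): since gcd(13, 4) = 1, we get a unique residue mod 52.
    Write x = 11 + 13·t and substitute into x ≡ 3 (mod 4): 13·t ≡ 3 − 11 = -8 (mod 4).
    Reduce coefficients mod 4: 1·t ≡ 0 (mod 4).
    So t ≡ 0 (mod 4).
    Then x = 11 + 13·0 = 11, valid modulo lcm(13, 4) = 52: x ≡ 11 (mod 52).
  Combine with x ≡ 2 (mod 9): since gcd(52, 9) = 1, we get a unique residue mod 468.
    Write x = 11 + 52·t and substitute into x ≡ 2 (mod 9): 52·t ≡ 2 − 11 = -9 (mod 9).
    Reduce coefficients mod 9: 7·t ≡ 0 (mod 9).
    The inverse of 7 mod 9 is 4 (since 7·4 = 28 = 3·9 + 1), so t ≡ 4·0 = 0 ≡ 0 (mod 9).
    Then x = 11 + 52·0 = 11, valid modulo lcm(52, 9) = 468: x ≡ 11 (mod 468).
Verify: 11 mod 13 = 11 ✓, 11 mod 4 = 3 ✓, 11 mod 9 = 2 ✓.

x ≡ 11 (mod 468).


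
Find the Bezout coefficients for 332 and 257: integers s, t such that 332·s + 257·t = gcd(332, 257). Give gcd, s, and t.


Euclidean algorithm on (332, 257) — divide until remainder is 0:
  332 = 1 · 257 + 75
  257 = 3 · 75 + 32
  75 = 2 · 32 + 11
  32 = 2 · 11 + 10
  11 = 1 · 10 + 1
  10 = 10 · 1 + 0
gcd(332, 257) = 1.
Track Bezout coefficients alongside the remainders: start with r₀ = 332 = a·1 + b·0 (s = 1, t = 0) and r₁ = 257 = a·0 + b·1 (s = 0, t = 1); each new remainder r_{k+1} = r_{k-1} − q_k·r_k inherits s_{k+1} = s_{k-1} − q_k·s_k, t_{k+1} = t_{k-1} − q_k·t_k, so r_k = a·s_k + b·t_k at every step:
  q = 1: r = 75, s = 1 − 1·0 = 1, t = 0 − 1·1 = -1  (check: 332·1 + 257·(-1) = 75)
  q = 3: r = 32, s = 0 − 3·1 = -3, t = 1 − 3·(-1) = 4  (check: 332·(-3) + 257·4 = 32)
  q = 2: r = 11, s = 1 − 2·(-3) = 7, t = -1 − 2·4 = -9  (check: 332·7 + 257·(-9) = 11)
  q = 2: r = 10, s = -3 − 2·7 = -17, t = 4 − 2·(-9) = 22  (check: 332·(-17) + 257·22 = 10)
  q = 1: r = 1, s = 7 − 1·(-17) = 24, t = -9 − 1·22 = -31  (check: 332·24 + 257·(-31) = 1)
The row with r = 1 (the gcd) gives the Bezout coefficients s = 24, t = -31.
Result: 332 · (24) + 257 · (-31) = 1.

gcd(332, 257) = 1; s = 24, t = -31 (check: 332·24 + 257·(-31) = 1).


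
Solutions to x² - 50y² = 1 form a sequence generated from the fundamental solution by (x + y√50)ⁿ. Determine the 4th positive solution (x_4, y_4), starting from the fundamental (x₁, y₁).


Step 1: Find the fundamental solution (x₁, y₁) of x² - 50y² = 1.
  Expand √50 as a continued fraction. a₀ = ⌊√50⌋ = 7; iterate m_{k+1} = d_k·a_k − m_k, d_{k+1} = (50 − m_{k+1}²)/d_k, a_{k+1} = ⌊(a₀ + m_{k+1})/d_{k+1}⌋ (starting m₀ = 0, d₀ = 1), with convergents p_k = a_k·p_{k-1} + p_{k-2}, q_k = a_k·q_{k-1} + q_{k-2} (p₋₁ = 1, q₋₁ = 0):
  k = 0: a₀ = 7; p₀/q₀ = 7/1; p₀² − 50·q₀² = 49 − 50 = -1.
  k = 1: m = 7, d = 1, a = ⌊(7 + 7)/1⌋ = 14; p/q = (14·7 + 1)/(14·1 + 0) = 99/14; p² − 50·q² = 9801 − 9800 = 1.
  The first convergent with p² − 50·q² = 1 gives the fundamental solution (x₁, y₁) = (99, 14).
Step 2: Apply the recurrence (x_{n+1}, y_{n+1}) = (x₁x_n + 50y₁y_n, x₁y_n + y₁x_n) repeatedly.
  From (x_1, y_1) = (99, 14): x_2 = 99·99 + 50·14·14 = 19601; y_2 = 99·14 + 14·99 = 2772.
  From (x_2, y_2) = (19601, 2772): x_3 = 99·19601 + 50·14·2772 = 3880899; y_3 = 99·2772 + 14·19601 = 548842.
  From (x_3, y_3) = (3880899, 548842): x_4 = 99·3880899 + 50·14·548842 = 768398401; y_4 = 99·548842 + 14·3880899 = 108667944.
Step 3: Verify x_4² - 50·y_4² = 590436102659356801 - 590436102659356800 = 1 (should be 1). ✓

(x_1, y_1) = (99, 14); (x_4, y_4) = (768398401, 108667944).


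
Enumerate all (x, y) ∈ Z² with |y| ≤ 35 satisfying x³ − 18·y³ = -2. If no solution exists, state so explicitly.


The equation is x³ - 18y³ = -2. For fixed y, x³ = 18·y³ − 2, so a solution requires the RHS to be a perfect cube.
Strategy: iterate y from -35 to 35, compute RHS = 18·y³ − 2, and check whether it is a (positive or negative) perfect cube.
Check small values of y:
  y = 0: RHS = -2 is not a perfect cube.
  y = 1: RHS = 16 is not a perfect cube.
  y = -1: RHS = -20 is not a perfect cube.
  y = 2: RHS = 142 is not a perfect cube.
  y = -2: RHS = -146 is not a perfect cube.
  y = 3: RHS = 484 is not a perfect cube.
  y = -3: RHS = -488 is not a perfect cube.
Continuing the search up to |y| = 35 finds no solutions either.
No (x, y) in the scanned range satisfies the equation.

No integer solutions with |y| ≤ 35.


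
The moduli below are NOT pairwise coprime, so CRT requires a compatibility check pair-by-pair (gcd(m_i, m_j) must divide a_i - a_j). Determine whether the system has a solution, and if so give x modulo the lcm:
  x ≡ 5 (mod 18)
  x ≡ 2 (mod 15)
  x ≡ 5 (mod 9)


Moduli 18, 15, 9 are not pairwise coprime, so CRT works modulo lcm(m_i) when all pairwise compatibility conditions hold.
Pairwise compatibility: gcd(m_i, m_j) must divide a_i - a_j for every pair.
Merge one congruence at a time:
  Start: x ≡ 5 (mod 18).
  Combine with x ≡ 2 (mod 15): gcd(18, 15) = 3; 2 - 5 = -3, which IS divisible by 3, so compatible.
    Write x = 5 + 18·t and substitute into x ≡ 2 (mod 15): 18·t ≡ 2 − 5 = -3 (mod 15).
    Divide the congruence (and modulus) by g = 3: 6·t ≡ -1 (mod 5).
    Reduce coefficients mod 5: 1·t ≡ 4 (mod 5).
    So t ≡ 4 (mod 5).
    Then x = 5 + 18·4 = 77, valid modulo lcm(18, 15) = 90: x ≡ 77 (mod 90).
  Combine with x ≡ 5 (mod 9): gcd(90, 9) = 9; 5 - 77 = -72, which IS divisible by 9, so compatible.
    Write x = 77 + 90·t and substitute into x ≡ 5 (mod 9): 90·t ≡ 5 − 77 = -72 (mod 9).
    Divide the congruence (and modulus) by g = 9: 10·t ≡ -8 (mod 1).
    Modulo 1 every t works; take t = 0.
    Then x = 77 + 90·0 = 77, valid modulo lcm(90, 9) = 90: x ≡ 77 (mod 90).
Verify: 77 mod 18 = 5, 77 mod 15 = 2, 77 mod 9 = 5.

x ≡ 77 (mod 90).


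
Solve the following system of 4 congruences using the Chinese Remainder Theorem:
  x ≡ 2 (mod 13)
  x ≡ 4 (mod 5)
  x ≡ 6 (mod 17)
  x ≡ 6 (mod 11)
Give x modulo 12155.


Product of moduli M = 13 · 5 · 17 · 11 = 12155.
Merge one congruence at a time:
  Start: x ≡ 2 (mod 13).
  Combine with x ≡ 4 (mod 5); new modulus lcm = 65.
    Write x = 2 + 13·t and substitute into x ≡ 4 (mod 5): 13·t ≡ 4 − 2 = 2 (mod 5).
    Reduce coefficients mod 5: 3·t ≡ 2 (mod 5).
    The inverse of 3 mod 5 is 2 (since 3·2 = 6 = 1·5 + 1), so t ≡ 2·2 = 4 ≡ 4 (mod 5).
    Then x = 2 + 13·4 = 54, valid modulo lcm(13, 5) = 65: x ≡ 54 (mod 65).
  Combine with x ≡ 6 (mod 17); new modulus lcm = 1105.
    Write x = 54 + 65·t and substitute into x ≡ 6 (mod 17): 65·t ≡ 6 − 54 = -48 (mod 17).
    Reduce coefficients mod 17: 14·t ≡ 3 (mod 17).
    The inverse of 14 mod 17 is 11 (since 14·11 = 154 = 9·17 + 1), so t ≡ 11·3 = 33 ≡ 16 (mod 17).
    Then x = 54 + 65·16 = 1094, valid modulo lcm(65, 17) = 1105: x ≡ 1094 (mod 1105).
  Combine with x ≡ 6 (mod 11); new modulus lcm = 12155.
    Write x = 1094 + 1105·t and substitute into x ≡ 6 (mod 11): 1105·t ≡ 6 − 1094 = -1088 (mod 11).
    Reduce coefficients mod 11: 5·t ≡ 1 (mod 11).
    The inverse of 5 mod 11 is 9 (since 5·9 = 45 = 4·11 + 1), so t ≡ 9·1 = 9 ≡ 9 (mod 11).
    Then x = 1094 + 1105·9 = 11039, valid modulo lcm(1105, 11) = 12155: x ≡ 11039 (mod 12155).
Verify against each original: 11039 mod 13 = 2, 11039 mod 5 = 4, 11039 mod 17 = 6, 11039 mod 11 = 6.

x ≡ 11039 (mod 12155).


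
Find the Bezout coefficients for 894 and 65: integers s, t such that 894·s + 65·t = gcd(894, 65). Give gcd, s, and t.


Euclidean algorithm on (894, 65) — divide until remainder is 0:
  894 = 13 · 65 + 49
  65 = 1 · 49 + 16
  49 = 3 · 16 + 1
  16 = 16 · 1 + 0
gcd(894, 65) = 1.
Track Bezout coefficients alongside the remainders: start with r₀ = 894 = a·1 + b·0 (s = 1, t = 0) and r₁ = 65 = a·0 + b·1 (s = 0, t = 1); each new remainder r_{k+1} = r_{k-1} − q_k·r_k inherits s_{k+1} = s_{k-1} − q_k·s_k, t_{k+1} = t_{k-1} − q_k·t_k, so r_k = a·s_k + b·t_k at every step:
  q = 13: r = 49, s = 1 − 13·0 = 1, t = 0 − 13·1 = -13  (check: 894·1 + 65·(-13) = 49)
  q = 1: r = 16, s = 0 − 1·1 = -1, t = 1 − 1·(-13) = 14  (check: 894·(-1) + 65·14 = 16)
  q = 3: r = 1, s = 1 − 3·(-1) = 4, t = -13 − 3·14 = -55  (check: 894·4 + 65·(-55) = 1)
The row with r = 1 (the gcd) gives the Bezout coefficients s = 4, t = -55.
Result: 894 · (4) + 65 · (-55) = 1.

gcd(894, 65) = 1; s = 4, t = -55 (check: 894·4 + 65·(-55) = 1).


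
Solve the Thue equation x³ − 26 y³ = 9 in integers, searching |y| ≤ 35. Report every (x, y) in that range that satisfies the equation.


The equation is x³ - 26y³ = 9. For fixed y, x³ = 26·y³ + 9, so a solution requires the RHS to be a perfect cube.
Strategy: iterate y from -35 to 35, compute RHS = 26·y³ + 9, and check whether it is a (positive or negative) perfect cube.
Check small values of y:
  y = 0: RHS = 9 is not a perfect cube.
  y = 1: RHS = 35 is not a perfect cube.
  y = -1: RHS = -17 is not a perfect cube.
  y = 2: RHS = 217 is not a perfect cube.
  y = -2: RHS = -199 is not a perfect cube.
  y = 3: RHS = 711 is not a perfect cube.
  y = -3: RHS = -693 is not a perfect cube.
Continuing the search up to |y| = 35 finds no solutions either.
No (x, y) in the scanned range satisfies the equation.

No integer solutions with |y| ≤ 35.


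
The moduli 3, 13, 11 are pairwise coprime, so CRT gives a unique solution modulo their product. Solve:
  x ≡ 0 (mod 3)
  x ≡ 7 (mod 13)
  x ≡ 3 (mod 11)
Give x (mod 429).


Moduli 3, 13, 11 are pairwise coprime; by CRT there is a unique solution modulo M = 3 · 13 · 11 = 429.
Solve pairwise, accumulating the modulus:
  Start with x ≡ 0 (mod 3).
  Combine with x ≡ 7 (mod 13): since gcd(3, 13) = 1, we get a unique residue mod 39.
    Write x = 0 + 3·t and substitute into x ≡ 7 (mod 13): 3·t ≡ 7 − 0 = 7 (mod 13).
    The inverse of 3 mod 13 is 9 (since 3·9 = 27 = 2·13 + 1), so t ≡ 9·7 = 63 ≡ 11 (mod 13).
    Then x = 0 + 3·11 = 33, valid modulo lcm(3, 13) = 39: x ≡ 33 (mod 39).
  Combine with x ≡ 3 (mod 11): since gcd(39, 11) = 1, we get a unique residue mod 429.
    Write x = 33 + 39·t and substitute into x ≡ 3 (mod 11): 39·t ≡ 3 − 33 = -30 (mod 11).
    Reduce coefficients mod 11: 6·t ≡ 3 (mod 11).
    The inverse of 6 mod 11 is 2 (since 6·2 = 12 = 1·11 + 1), so t ≡ 2·3 = 6 ≡ 6 (mod 11).
    Then x = 33 + 39·6 = 267, valid modulo lcm(39, 11) = 429: x ≡ 267 (mod 429).
Verify: 267 mod 3 = 0 ✓, 267 mod 13 = 7 ✓, 267 mod 11 = 3 ✓.

x ≡ 267 (mod 429).


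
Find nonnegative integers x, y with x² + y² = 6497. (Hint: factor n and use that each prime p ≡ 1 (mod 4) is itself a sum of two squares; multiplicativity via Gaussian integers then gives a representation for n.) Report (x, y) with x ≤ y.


Step 1: Factor n = 6497 = 73 · 89.
Step 2: Check the mod-4 condition on each prime factor: 73 ≡ 1 (mod 4), exponent 1; 89 ≡ 1 (mod 4), exponent 1.
All primes ≡ 3 (mod 4) appear to even exponent (or don't appear), so by the two-squares theorem n IS expressible as a sum of two squares.
Step 3: Build a representation. Here n = 73 · 89 is a product of primes ≡ 1 (mod 4). Each prime p ≡ 1 (mod 4) is itself a sum of two squares; find a² by testing p − a² for a perfect square:
  73: 73 − 1² = 72, 73 − 2² = 69, 73 − 3² = 64 = 8² ⇒ 73 = 3² + 8².
  89: 89 − 1² = 88, 89 − 2² = 85, 89 − 3² = 80, 89 − 4² = 73, 89 − 5² = 64 = 8² ⇒ 89 = 5² + 8².
  Combine using the Brahmagupta–Fibonacci identity (a² + b²)(c² + d²) = (ac − bd)² + (ad + bc)² = (ac + bd)² + (ad − bc)²:
  73 · 89 = 6497: from (3² + 8²)(5² + 8²), take (3·5 − 8·8, 3·8 + 8·5) = (15 − 64, 24 + 40) = (-49, 64); dropping signs (only squares matter) gives (49, 64); check 49² + 64² = 2401 + 4096 = 6497 ✓.
Step 4: Order so x ≤ y and verify: 49² + 64² = 2401 + 4096 = 6497 = n. ✓

n = 6497 = 49² + 64² (one valid representation with x ≤ y).


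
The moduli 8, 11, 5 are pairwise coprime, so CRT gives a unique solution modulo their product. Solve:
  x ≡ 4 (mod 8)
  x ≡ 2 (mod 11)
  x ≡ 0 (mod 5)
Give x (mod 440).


Moduli 8, 11, 5 are pairwise coprime; by CRT there is a unique solution modulo M = 8 · 11 · 5 = 440.
Solve pairwise, accumulating the modulus:
  Start with x ≡ 4 (mod 8).
  Combine with x ≡ 2 (mod 11): since gcd(8, 11) = 1, we get a unique residue mod 88.
    Write x = 4 + 8·t and substitute into x ≡ 2 (mod 11): 8·t ≡ 2 − 4 = -2 (mod 11).
    Reduce coefficients mod 11: 8·t ≡ 9 (mod 11).
    The inverse of 8 mod 11 is 7 (since 8·7 = 56 = 5·11 + 1), so t ≡ 7·9 = 63 ≡ 8 (mod 11).
    Then x = 4 + 8·8 = 68, valid modulo lcm(8, 11) = 88: x ≡ 68 (mod 88).
  Combine with x ≡ 0 (mod 5): since gcd(88, 5) = 1, we get a unique residue mod 440.
    Write x = 68 + 88·t and substitute into x ≡ 0 (mod 5): 88·t ≡ 0 − 68 = -68 (mod 5).
    Reduce coefficients mod 5: 3·t ≡ 2 (mod 5).
    The inverse of 3 mod 5 is 2 (since 3·2 = 6 = 1·5 + 1), so t ≡ 2·2 = 4 ≡ 4 (mod 5).
    Then x = 68 + 88·4 = 420, valid modulo lcm(88, 5) = 440: x ≡ 420 (mod 440).
Verify: 420 mod 8 = 4 ✓, 420 mod 11 = 2 ✓, 420 mod 5 = 0 ✓.

x ≡ 420 (mod 440).


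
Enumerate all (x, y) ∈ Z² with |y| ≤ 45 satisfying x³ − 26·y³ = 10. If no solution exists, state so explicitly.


The equation is x³ - 26y³ = 10. For fixed y, x³ = 26·y³ + 10, so a solution requires the RHS to be a perfect cube.
Strategy: iterate y from -45 to 45, compute RHS = 26·y³ + 10, and check whether it is a (positive or negative) perfect cube.
Check small values of y:
  y = 0: RHS = 10 is not a perfect cube.
  y = 1: RHS = 36 is not a perfect cube.
  y = -1: RHS = -16 is not a perfect cube.
  y = 2: RHS = 218 is not a perfect cube.
  y = -2: RHS = -198 is not a perfect cube.
  y = 3: RHS = 712 is not a perfect cube.
  y = -3: RHS = -692 is not a perfect cube.
Continuing the search up to |y| = 45 finds no solutions either.
No (x, y) in the scanned range satisfies the equation.

No integer solutions with |y| ≤ 45.


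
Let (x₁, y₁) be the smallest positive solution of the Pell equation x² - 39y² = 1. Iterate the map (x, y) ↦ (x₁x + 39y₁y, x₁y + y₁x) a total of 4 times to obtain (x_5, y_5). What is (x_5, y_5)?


Step 1: Find the fundamental solution (x₁, y₁) of x² - 39y² = 1.
  Expand √39 as a continued fraction. a₀ = ⌊√39⌋ = 6; iterate m_{k+1} = d_k·a_k − m_k, d_{k+1} = (39 − m_{k+1}²)/d_k, a_{k+1} = ⌊(a₀ + m_{k+1})/d_{k+1}⌋ (starting m₀ = 0, d₀ = 1), with convergents p_k = a_k·p_{k-1} + p_{k-2}, q_k = a_k·q_{k-1} + q_{k-2} (p₋₁ = 1, q₋₁ = 0):
  k = 0: a₀ = 6; p₀/q₀ = 6/1; p₀² − 39·q₀² = 36 − 39 = -3.
  k = 1: m = 6, d = 3, a = ⌊(6 + 6)/3⌋ = 4; p/q = (4·6 + 1)/(4·1 + 0) = 25/4; p² − 39·q² = 625 − 624 = 1.
  The first convergent with p² − 39·q² = 1 gives the fundamental solution (x₁, y₁) = (25, 4).
Step 2: Apply the recurrence (x_{n+1}, y_{n+1}) = (x₁x_n + 39y₁y_n, x₁y_n + y₁x_n) repeatedly.
  From (x_1, y_1) = (25, 4): x_2 = 25·25 + 39·4·4 = 1249; y_2 = 25·4 + 4·25 = 200.
  From (x_2, y_2) = (1249, 200): x_3 = 25·1249 + 39·4·200 = 62425; y_3 = 25·200 + 4·1249 = 9996.
  From (x_3, y_3) = (62425, 9996): x_4 = 25·62425 + 39·4·9996 = 3120001; y_4 = 25·9996 + 4·62425 = 499600.
  From (x_4, y_4) = (3120001, 499600): x_5 = 25·3120001 + 39·4·499600 = 155937625; y_5 = 25·499600 + 4·3120001 = 24970004.
Step 3: Verify x_5² - 39·y_5² = 24316542890640625 - 24316542890640624 = 1 (should be 1). ✓

(x_1, y_1) = (25, 4); (x_5, y_5) = (155937625, 24970004).


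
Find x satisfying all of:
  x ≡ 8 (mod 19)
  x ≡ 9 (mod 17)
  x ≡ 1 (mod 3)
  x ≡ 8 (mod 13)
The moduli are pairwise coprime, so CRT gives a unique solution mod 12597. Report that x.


Product of moduli M = 19 · 17 · 3 · 13 = 12597.
Merge one congruence at a time:
  Start: x ≡ 8 (mod 19).
  Combine with x ≡ 9 (mod 17); new modulus lcm = 323.
    Write x = 8 + 19·t and substitute into x ≡ 9 (mod 17): 19·t ≡ 9 − 8 = 1 (mod 17).
    Reduce coefficients mod 17: 2·t ≡ 1 (mod 17).
    The inverse of 2 mod 17 is 9 (since 2·9 = 18 = 1·17 + 1), so t ≡ 9·1 = 9 ≡ 9 (mod 17).
    Then x = 8 + 19·9 = 179, valid modulo lcm(19, 17) = 323: x ≡ 179 (mod 323).
  Combine with x ≡ 1 (mod 3); new modulus lcm = 969.
    Write x = 179 + 323·t and substitute into x ≡ 1 (mod 3): 323·t ≡ 1 − 179 = -178 (mod 3).
    Reduce coefficients mod 3: 2·t ≡ 2 (mod 3).
    The inverse of 2 mod 3 is 2 (since 2·2 = 4 = 1·3 + 1), so t ≡ 2·2 = 4 ≡ 1 (mod 3).
    Then x = 179 + 323·1 = 502, valid modulo lcm(323, 3) = 969: x ≡ 502 (mod 969).
  Combine with x ≡ 8 (mod 13); new modulus lcm = 12597.
    Write x = 502 + 969·t and substitute into x ≡ 8 (mod 13): 969·t ≡ 8 − 502 = -494 (mod 13).
    Reduce coefficients mod 13: 7·t ≡ 0 (mod 13).
    The inverse of 7 mod 13 is 2 (since 7·2 = 14 = 1·13 + 1), so t ≡ 2·0 = 0 ≡ 0 (mod 13).
    Then x = 502 + 969·0 = 502, valid modulo lcm(969, 13) = 12597: x ≡ 502 (mod 12597).
Verify against each original: 502 mod 19 = 8, 502 mod 17 = 9, 502 mod 3 = 1, 502 mod 13 = 8.

x ≡ 502 (mod 12597).


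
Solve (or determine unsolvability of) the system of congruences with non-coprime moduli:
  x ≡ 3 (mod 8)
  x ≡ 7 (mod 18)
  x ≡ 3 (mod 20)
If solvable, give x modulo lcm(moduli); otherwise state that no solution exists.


Moduli 8, 18, 20 are not pairwise coprime, so CRT works modulo lcm(m_i) when all pairwise compatibility conditions hold.
Pairwise compatibility: gcd(m_i, m_j) must divide a_i - a_j for every pair.
Merge one congruence at a time:
  Start: x ≡ 3 (mod 8).
  Combine with x ≡ 7 (mod 18): gcd(8, 18) = 2; 7 - 3 = 4, which IS divisible by 2, so compatible.
    Write x = 3 + 8·t and substitute into x ≡ 7 (mod 18): 8·t ≡ 7 − 3 = 4 (mod 18).
    Divide the congruence (and modulus) by g = 2: 4·t ≡ 2 (mod 9).
    The inverse of 4 mod 9 is 7 (since 4·7 = 28 = 3·9 + 1), so t ≡ 7·2 = 14 ≡ 5 (mod 9).
    Then x = 3 + 8·5 = 43, valid modulo lcm(8, 18) = 72: x ≡ 43 (mod 72).
  Combine with x ≡ 3 (mod 20): gcd(72, 20) = 4; 3 - 43 = -40, which IS divisible by 4, so compatible.
    Write x = 43 + 72·t and substitute into x ≡ 3 (mod 20): 72·t ≡ 3 − 43 = -40 (mod 20).
    Divide the congruence (and modulus) by g = 4: 18·t ≡ -10 (mod 5).
    Reduce coefficients mod 5: 3·t ≡ 0 (mod 5).
    The inverse of 3 mod 5 is 2 (since 3·2 = 6 = 1·5 + 1), so t ≡ 2·0 = 0 ≡ 0 (mod 5).
    Then x = 43 + 72·0 = 43, valid modulo lcm(72, 20) = 360: x ≡ 43 (mod 360).
Verify: 43 mod 8 = 3, 43 mod 18 = 7, 43 mod 20 = 3.

x ≡ 43 (mod 360).


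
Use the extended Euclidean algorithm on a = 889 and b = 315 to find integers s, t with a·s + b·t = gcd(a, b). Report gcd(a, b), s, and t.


Euclidean algorithm on (889, 315) — divide until remainder is 0:
  889 = 2 · 315 + 259
  315 = 1 · 259 + 56
  259 = 4 · 56 + 35
  56 = 1 · 35 + 21
  35 = 1 · 21 + 14
  21 = 1 · 14 + 7
  14 = 2 · 7 + 0
gcd(889, 315) = 7.
Track Bezout coefficients alongside the remainders: start with r₀ = 889 = a·1 + b·0 (s = 1, t = 0) and r₁ = 315 = a·0 + b·1 (s = 0, t = 1); each new remainder r_{k+1} = r_{k-1} − q_k·r_k inherits s_{k+1} = s_{k-1} − q_k·s_k, t_{k+1} = t_{k-1} − q_k·t_k, so r_k = a·s_k + b·t_k at every step:
  q = 2: r = 259, s = 1 − 2·0 = 1, t = 0 − 2·1 = -2  (check: 889·1 + 315·(-2) = 259)
  q = 1: r = 56, s = 0 − 1·1 = -1, t = 1 − 1·(-2) = 3  (check: 889·(-1) + 315·3 = 56)
  q = 4: r = 35, s = 1 − 4·(-1) = 5, t = -2 − 4·3 = -14  (check: 889·5 + 315·(-14) = 35)
  q = 1: r = 21, s = -1 − 1·5 = -6, t = 3 − 1·(-14) = 17  (check: 889·(-6) + 315·17 = 21)
  q = 1: r = 14, s = 5 − 1·(-6) = 11, t = -14 − 1·17 = -31  (check: 889·11 + 315·(-31) = 14)
  q = 1: r = 7, s = -6 − 1·11 = -17, t = 17 − 1·(-31) = 48  (check: 889·(-17) + 315·48 = 7)
The row with r = 7 (the gcd) gives the Bezout coefficients s = -17, t = 48.
Result: 889 · (-17) + 315 · (48) = 7.

gcd(889, 315) = 7; s = -17, t = 48 (check: 889·(-17) + 315·48 = 7).


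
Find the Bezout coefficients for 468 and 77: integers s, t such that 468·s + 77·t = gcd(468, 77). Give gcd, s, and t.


Euclidean algorithm on (468, 77) — divide until remainder is 0:
  468 = 6 · 77 + 6
  77 = 12 · 6 + 5
  6 = 1 · 5 + 1
  5 = 5 · 1 + 0
gcd(468, 77) = 1.
Track Bezout coefficients alongside the remainders: start with r₀ = 468 = a·1 + b·0 (s = 1, t = 0) and r₁ = 77 = a·0 + b·1 (s = 0, t = 1); each new remainder r_{k+1} = r_{k-1} − q_k·r_k inherits s_{k+1} = s_{k-1} − q_k·s_k, t_{k+1} = t_{k-1} − q_k·t_k, so r_k = a·s_k + b·t_k at every step:
  q = 6: r = 6, s = 1 − 6·0 = 1, t = 0 − 6·1 = -6  (check: 468·1 + 77·(-6) = 6)
  q = 12: r = 5, s = 0 − 12·1 = -12, t = 1 − 12·(-6) = 73  (check: 468·(-12) + 77·73 = 5)
  q = 1: r = 1, s = 1 − 1·(-12) = 13, t = -6 − 1·73 = -79  (check: 468·13 + 77·(-79) = 1)
The row with r = 1 (the gcd) gives the Bezout coefficients s = 13, t = -79.
Result: 468 · (13) + 77 · (-79) = 1.

gcd(468, 77) = 1; s = 13, t = -79 (check: 468·13 + 77·(-79) = 1).


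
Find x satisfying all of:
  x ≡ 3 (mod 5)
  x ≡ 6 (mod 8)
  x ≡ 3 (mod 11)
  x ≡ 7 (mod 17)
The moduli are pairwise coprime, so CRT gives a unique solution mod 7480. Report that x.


Product of moduli M = 5 · 8 · 11 · 17 = 7480.
Merge one congruence at a time:
  Start: x ≡ 3 (mod 5).
  Combine with x ≡ 6 (mod 8); new modulus lcm = 40.
    Write x = 3 + 5·t and substitute into x ≡ 6 (mod 8): 5·t ≡ 6 − 3 = 3 (mod 8).
    The inverse of 5 mod 8 is 5 (since 5·5 = 25 = 3·8 + 1), so t ≡ 5·3 = 15 ≡ 7 (mod 8).
    Then x = 3 + 5·7 = 38, valid modulo lcm(5, 8) = 40: x ≡ 38 (mod 40).
  Combine with x ≡ 3 (mod 11); new modulus lcm = 440.
    Write x = 38 + 40·t and substitute into x ≡ 3 (mod 11): 40·t ≡ 3 − 38 = -35 (mod 11).
    Reduce coefficients mod 11: 7·t ≡ 9 (mod 11).
    The inverse of 7 mod 11 is 8 (since 7·8 = 56 = 5·11 + 1), so t ≡ 8·9 = 72 ≡ 6 (mod 11).
    Then x = 38 + 40·6 = 278, valid modulo lcm(40, 11) = 440: x ≡ 278 (mod 440).
  Combine with x ≡ 7 (mod 17); new modulus lcm = 7480.
    Write x = 278 + 440·t and substitute into x ≡ 7 (mod 17): 440·t ≡ 7 − 278 = -271 (mod 17).
    Reduce coefficients mod 17: 15·t ≡ 1 (mod 17).
    The inverse of 15 mod 17 is 8 (since 15·8 = 120 = 7·17 + 1), so t ≡ 8·1 = 8 ≡ 8 (mod 17).
    Then x = 278 + 440·8 = 3798, valid modulo lcm(440, 17) = 7480: x ≡ 3798 (mod 7480).
Verify against each original: 3798 mod 5 = 3, 3798 mod 8 = 6, 3798 mod 11 = 3, 3798 mod 17 = 7.

x ≡ 3798 (mod 7480).


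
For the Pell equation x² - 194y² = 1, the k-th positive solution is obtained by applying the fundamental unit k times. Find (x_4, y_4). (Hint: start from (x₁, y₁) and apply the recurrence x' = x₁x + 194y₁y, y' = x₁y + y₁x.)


Step 1: Find the fundamental solution (x₁, y₁) of x² - 194y² = 1.
  Expand √194 as a continued fraction. a₀ = ⌊√194⌋ = 13; iterate m_{k+1} = d_k·a_k − m_k, d_{k+1} = (194 − m_{k+1}²)/d_k, a_{k+1} = ⌊(a₀ + m_{k+1})/d_{k+1}⌋ (starting m₀ = 0, d₀ = 1), with convergents p_k = a_k·p_{k-1} + p_{k-2}, q_k = a_k·q_{k-1} + q_{k-2} (p₋₁ = 1, q₋₁ = 0):
  k = 0: a₀ = 13; p₀/q₀ = 13/1; p₀² − 194·q₀² = 169 − 194 = -25.
  k = 1: m = 13, d = 25, a = ⌊(13 + 13)/25⌋ = 1; p/q = (1·13 + 1)/(1·1 + 0) = 14/1; p² − 194·q² = 196 − 194 = 2.
  k = 2: m = 12, d = 2, a = ⌊(13 + 12)/2⌋ = 12; p/q = (12·14 + 13)/(12·1 + 1) = 181/13; p² − 194·q² = 32761 − 32786 = -25.
  k = 3: m = 12, d = 25, a = ⌊(13 + 12)/25⌋ = 1; p/q = (1·181 + 14)/(1·13 + 1) = 195/14; p² − 194·q² = 38025 − 38024 = 1.
  The first convergent with p² − 194·q² = 1 gives the fundamental solution (x₁, y₁) = (195, 14).
Step 2: Apply the recurrence (x_{n+1}, y_{n+1}) = (x₁x_n + 194y₁y_n, x₁y_n + y₁x_n) repeatedly.
  From (x_1, y_1) = (195, 14): x_2 = 195·195 + 194·14·14 = 76049; y_2 = 195·14 + 14·195 = 5460.
  From (x_2, y_2) = (76049, 5460): x_3 = 195·76049 + 194·14·5460 = 29658915; y_3 = 195·5460 + 14·76049 = 2129386.
  From (x_3, y_3) = (29658915, 2129386): x_4 = 195·29658915 + 194·14·2129386 = 11566900801; y_4 = 195·2129386 + 14·29658915 = 830455080.
Step 3: Verify x_4² - 194·y_4² = 133793194140174441601 - 133793194140174441600 = 1 (should be 1). ✓

(x_1, y_1) = (195, 14); (x_4, y_4) = (11566900801, 830455080).
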